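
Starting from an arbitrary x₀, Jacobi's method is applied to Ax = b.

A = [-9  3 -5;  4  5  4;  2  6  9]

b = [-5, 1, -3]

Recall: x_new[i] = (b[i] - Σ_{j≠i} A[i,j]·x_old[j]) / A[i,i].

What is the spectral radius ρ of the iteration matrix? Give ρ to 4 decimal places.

0.8234

Let D = diag(-9, 5, 9); L, U the strict triangles.
Jacobi: T = -D⁻¹(L+U), T[1,0] = -(4)/(5) = -0.8000; T[1,1] = 0.
  T[0,:] = [+0.0000 +0.3333 -0.5556]
  T[1,:] = [-0.8000 +0.0000 -0.8000]
  T[2,:] = [-0.2222 -0.6667 +0.0000]
|eigenvalues of T|: 0.8234, 0.5365, 0.5365.
spectral radius ρ = 0.8234; 0.8234 < 1 ⇒ converges.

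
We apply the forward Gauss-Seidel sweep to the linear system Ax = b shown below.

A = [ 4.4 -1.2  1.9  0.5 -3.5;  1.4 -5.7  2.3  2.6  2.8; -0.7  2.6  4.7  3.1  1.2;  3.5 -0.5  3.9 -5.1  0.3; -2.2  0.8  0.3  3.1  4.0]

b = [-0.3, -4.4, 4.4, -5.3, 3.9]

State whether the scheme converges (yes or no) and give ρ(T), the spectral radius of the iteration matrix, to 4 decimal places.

A = D + L + U where D = diag(4.4, -5.7, 4.7, -5.1, 4).
T_GS = -(D+L)⁻¹U: row 0 first, T[0,4] = -(-3.5)/(4.4) = +0.7955; later rows by forward substitution.
  T[0,:] = [+0.0000 +0.2727 -0.4318 -0.1136 +0.7955]
  T[1,:] = [+0.0000 +0.0670 +0.2974 +0.4282 +0.6866]
  T[2,:] = [+0.0000 +0.0036 -0.2289 -0.9134 -0.5167]
  T[3,:] = [+0.0000 +0.1833 -0.5005 -0.8184 +0.1423]
  T[4,:] = [+0.0000 -0.0057 +0.1081 +0.5547 +0.2286]
|eigenvalues of T|: 1.2624, 0.5379, 0.0739, 0.0468, 0.0000.
spectral radius ρ = 1.2624; 1.2624 > 1, so it fails to converge.

no, ρ = 1.2624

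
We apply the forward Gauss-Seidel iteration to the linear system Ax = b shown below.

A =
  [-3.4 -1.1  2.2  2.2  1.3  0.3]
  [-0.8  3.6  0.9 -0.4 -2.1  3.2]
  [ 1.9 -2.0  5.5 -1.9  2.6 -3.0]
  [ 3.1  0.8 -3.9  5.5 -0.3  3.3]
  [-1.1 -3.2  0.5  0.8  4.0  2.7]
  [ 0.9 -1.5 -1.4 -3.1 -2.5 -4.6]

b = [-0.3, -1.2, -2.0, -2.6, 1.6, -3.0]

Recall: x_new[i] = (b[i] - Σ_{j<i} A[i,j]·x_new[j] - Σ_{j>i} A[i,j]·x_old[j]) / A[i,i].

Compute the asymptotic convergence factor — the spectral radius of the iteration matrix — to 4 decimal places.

Split A = D + L + U, D = diag(-3.4, 3.6, 5.5, 5.5, 4, -4.6).
T_GS = -(D+L)⁻¹U: row 0 first, T[0,1] = -(-1.1)/(-3.4) = -0.3235; later rows by forward substitution.
  T[0,:] = [+0.0000, -0.3235, +0.6471, +0.6471, +0.3824, +0.0882]
  T[1,:] = [+0.0000, -0.0719, -0.1062, +0.2549, +0.6683, -0.8693]
  T[2,:] = [+0.0000, +0.0856, -0.2622, +0.2146, -0.3618, +0.1989]
  T[3,:] = [+0.0000, +0.2535, -0.5351, -0.2496, -0.5147, -0.3823]
  T[4,:] = [+0.0000, -0.2079, +0.2328, +0.4050, +0.7880, -1.2946]
  T[5,:] = [+0.0000, -0.1238, +0.4752, -0.0737, -0.1144, +1.2014]
eigenvalue magnitudes: 1.6184, 0.5831, 0.5831, 0.1884, 0.0019, 0.0000.
ρ = 1.6184; 1.6184 > 1: divergent.

1.6184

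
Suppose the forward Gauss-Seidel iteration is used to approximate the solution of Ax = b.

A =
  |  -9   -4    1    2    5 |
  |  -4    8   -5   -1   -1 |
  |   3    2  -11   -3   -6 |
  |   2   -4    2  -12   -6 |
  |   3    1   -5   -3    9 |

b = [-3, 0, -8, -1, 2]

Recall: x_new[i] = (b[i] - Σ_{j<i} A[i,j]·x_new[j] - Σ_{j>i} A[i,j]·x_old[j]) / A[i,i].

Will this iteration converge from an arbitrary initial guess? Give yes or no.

Diagonal D = diag(-9, 8, -11, -12, 9); L, U strict lower/upper.
Gauss-Seidel: T = -(D+L)⁻¹U, row 0 first, T[0,4] = -(5)/(-9) = +0.5556; later rows by forward substitution.
  T[0,:] = [+0.0000 -0.4444 +0.1111 +0.2222 +0.5556]
  T[1,:] = [+0.0000 -0.2222 +0.6806 +0.2361 +0.4028]
  T[2,:] = [+0.0000 -0.1616 +0.1540 -0.1692 -0.3207]
  T[3,:] = [+0.0000 -0.0269 -0.1827 -0.0699 -0.5951]
  T[4,:] = [+0.0000 +0.0741 -0.0880 -0.2176 -0.6065]
|roots of det(T-λI)|: 0.8784, 0.2805, 0.2805, 0.1828, 0.0000.
spectral radius ρ = 0.8784; 0.8784 < 1 ⇒ converges.

yes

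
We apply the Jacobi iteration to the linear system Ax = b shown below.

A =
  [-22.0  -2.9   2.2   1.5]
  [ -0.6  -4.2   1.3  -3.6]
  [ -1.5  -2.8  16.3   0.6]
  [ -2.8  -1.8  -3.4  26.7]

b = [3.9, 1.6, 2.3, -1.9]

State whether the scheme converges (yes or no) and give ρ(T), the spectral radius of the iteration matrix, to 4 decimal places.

A = D + L + U where D = diag(-22, -4.2, 16.3, 26.7).
Jacobi T = -D⁻¹(L+U): T[2,1] = -(-2.8)/(16.3) = +0.1718; T[2,2] = 0.
  T[0,:] = [+0.0000 -0.1318 +0.1000 +0.0682]
  T[1,:] = [-0.1429 +0.0000 +0.3095 -0.8571]
  T[2,:] = [+0.0920 +0.1718 +0.0000 -0.0368]
  T[3,:] = [+0.1049 +0.0674 +0.1273 +0.0000]
|λ(T)| sorted: 0.2794, 0.2229, 0.2229, 0.0094.
ρ(T) = max|λ| = 0.2794; 0.2794 < 1: convergent.

yes, ρ = 0.2794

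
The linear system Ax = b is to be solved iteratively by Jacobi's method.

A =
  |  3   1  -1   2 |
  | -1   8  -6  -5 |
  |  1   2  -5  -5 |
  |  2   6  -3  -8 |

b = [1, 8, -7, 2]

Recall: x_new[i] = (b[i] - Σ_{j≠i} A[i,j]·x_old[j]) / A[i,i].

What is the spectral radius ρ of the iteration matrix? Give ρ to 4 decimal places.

1.2935

Write A = D+L+U with D = diag(3, 8, -5, -8).
Jacobi: T = -D⁻¹(L+U), T[2,3] = -(-5)/(-5) = -1.0000; T[2,2] = 0.
  T[0,:] = [+0.0000, -0.3333, +0.3333, -0.6667]
  T[1,:] = [+0.1250, +0.0000, +0.7500, +0.6250]
  T[2,:] = [+0.2000, +0.4000, +0.0000, -1.0000]
  T[3,:] = [+0.2500, +0.7500, -0.3750, +0.0000]
|eigenvalues of T|: 1.2935, 0.7801, 0.7801, 0.0503.
ρ = 1.2935; 1.2935 > 1: divergent.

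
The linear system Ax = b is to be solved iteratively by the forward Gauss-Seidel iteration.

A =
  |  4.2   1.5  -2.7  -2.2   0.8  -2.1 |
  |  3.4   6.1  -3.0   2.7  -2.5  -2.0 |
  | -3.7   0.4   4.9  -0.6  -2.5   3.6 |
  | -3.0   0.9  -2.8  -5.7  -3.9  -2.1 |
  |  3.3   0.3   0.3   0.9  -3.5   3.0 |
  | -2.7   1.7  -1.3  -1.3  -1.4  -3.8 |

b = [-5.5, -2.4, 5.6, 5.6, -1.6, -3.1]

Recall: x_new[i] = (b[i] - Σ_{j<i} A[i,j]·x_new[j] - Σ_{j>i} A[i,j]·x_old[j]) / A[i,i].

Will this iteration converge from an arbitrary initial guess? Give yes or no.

no

A = D + L + U where D = diag(4.2, 6.1, 4.9, -5.7, -3.5, -3.8).
Gauss-Seidel: T = -(D+L)⁻¹U, row 0 first, T[0,2] = -(-2.7)/(4.2) = +0.6429; later rows by forward substitution.
  T[0,:] = [+0.0000 -0.3571 +0.6429 +0.5238 -0.1905 +0.5000]
  T[1,:] = [+0.0000 +0.1991 +0.1335 -0.7346 +0.5160 +0.0492]
  T[2,:] = [+0.0000 -0.2859 +0.4745 +0.5779 +0.3243 -0.3612]
  T[3,:] = [+0.0000 +0.3599 -0.5504 -0.6756 -0.6618 -0.4464]
  T[4,:] = [+0.0000 -0.2516 +0.5167 +0.3067 -0.2777 +1.1870]
  T[5,:] = [+0.0000 +0.4102 -0.5615 -0.7804 +0.5840 -0.4943]
moduli |λ_i(T)| = 1.2733, 0.5983, 0.2392, 0.2392, 0.2057, 0.0000.
ρ(T) = max|λ| = 1.2733; 1.2733 > 1: divergent.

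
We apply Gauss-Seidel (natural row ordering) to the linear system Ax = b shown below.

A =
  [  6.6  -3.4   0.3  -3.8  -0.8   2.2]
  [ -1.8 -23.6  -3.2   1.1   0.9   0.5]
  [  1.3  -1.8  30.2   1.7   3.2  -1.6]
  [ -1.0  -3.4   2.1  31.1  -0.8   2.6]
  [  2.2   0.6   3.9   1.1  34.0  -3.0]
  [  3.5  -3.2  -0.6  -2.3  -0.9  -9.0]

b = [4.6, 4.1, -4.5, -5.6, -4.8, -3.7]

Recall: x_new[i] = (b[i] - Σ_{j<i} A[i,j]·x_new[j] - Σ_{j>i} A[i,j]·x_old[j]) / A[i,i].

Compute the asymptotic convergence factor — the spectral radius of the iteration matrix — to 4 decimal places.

0.1961

Let D = diag(6.6, -23.6, 30.2, 31.1, 34, -9); L, U the strict triangles.
T_GS = -(D+L)⁻¹U: row 0 first, T[0,5] = -(2.2)/(6.6) = -0.3333; later rows by forward substitution.
  T[0,:] = [+0.0000  +0.5152  -0.0455  +0.5758  +0.1212  -0.3333]
  T[1,:] = [+0.0000  -0.0393  -0.1321  +0.0027  +0.0289  +0.0466]
  T[2,:] = [+0.0000  -0.0245  -0.0059  -0.0809  -0.1095  +0.0701]
  T[3,:] = [+0.0000  +0.0139  -0.0155  +0.0243  +0.0402  -0.0940]
  T[4,:] = [+0.0000  -0.0303  +0.0065  -0.0288  +0.0029  +0.1040]
  T[5,:] = [+0.0000  +0.2154  +0.0330  +0.2250  +0.0336  -0.1373]
|λ(T)| sorted: 0.1961, 0.1219, 0.1219, 0.0697, 0.0171, 0.0000.
ρ(T) = max|λ| = 0.1961; 0.1961 < 1 ⇒ converges.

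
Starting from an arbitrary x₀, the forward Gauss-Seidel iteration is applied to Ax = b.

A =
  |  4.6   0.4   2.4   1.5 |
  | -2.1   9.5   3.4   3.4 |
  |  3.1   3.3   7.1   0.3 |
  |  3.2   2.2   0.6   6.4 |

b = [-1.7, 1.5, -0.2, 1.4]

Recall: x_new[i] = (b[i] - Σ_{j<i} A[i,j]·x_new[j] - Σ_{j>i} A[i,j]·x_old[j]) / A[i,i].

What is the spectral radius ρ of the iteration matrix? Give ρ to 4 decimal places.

0.6515

Write A = D+L+U with D = diag(4.6, 9.5, 7.1, 6.4).
GS T = -(D+L)⁻¹U: row 0 first, T[0,3] = -(1.5)/(4.6) = -0.3261; later rows by forward substitution.
  T[0,:] = [+0.0000 -0.0870 -0.5217 -0.3261]
  T[1,:] = [+0.0000 -0.0192 -0.4732 -0.4300]
  T[2,:] = [+0.0000 +0.0469 +0.4478 +0.3000]
  T[3,:] = [+0.0000 +0.0457 +0.3816 +0.2827]
|roots of det(T-λI)|: 0.6515, 0.0318, 0.0318, 0.0000.
spectral radius ρ = 0.6515; 0.6515 < 1 ⇒ converges.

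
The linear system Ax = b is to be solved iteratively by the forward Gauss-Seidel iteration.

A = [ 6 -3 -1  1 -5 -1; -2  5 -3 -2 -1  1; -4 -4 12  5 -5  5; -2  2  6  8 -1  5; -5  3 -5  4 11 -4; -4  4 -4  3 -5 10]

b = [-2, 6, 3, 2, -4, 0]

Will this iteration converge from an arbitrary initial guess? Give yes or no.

A = D + L + U where D = diag(6, 5, 12, 8, 11, 10).
T_GS = -(D+L)⁻¹U: row 0 first, T[0,2] = -(-1)/(6) = +0.1667; later rows by forward substitution.
  T[0,:] = [+0.0000, +0.5000, +0.1667, -0.1667, +0.8333, +0.1667]
  T[1,:] = [+0.0000, +0.2000, +0.6667, +0.3333, +0.5333, -0.1333]
  T[2,:] = [+0.0000, +0.2333, +0.2778, -0.3611, +0.8722, -0.4056]
  T[3,:] = [+0.0000, -0.1000, -0.3333, +0.1458, -0.4542, -0.2458]
  T[4,:] = [+0.0000, +0.3152, +0.1414, -0.3838, +0.7949, +0.3808]
  T[5,:] = [+0.0000, +0.4009, +0.0818, -0.5801, +1.0026, +0.2219]
|eigenvalues of T|: 1.6468, 0.5303, 0.2762, 0.2009, 0.0469, 0.0000.
spectral radius ρ = 1.6468; 1.6468 > 1 ⇒ diverges.

no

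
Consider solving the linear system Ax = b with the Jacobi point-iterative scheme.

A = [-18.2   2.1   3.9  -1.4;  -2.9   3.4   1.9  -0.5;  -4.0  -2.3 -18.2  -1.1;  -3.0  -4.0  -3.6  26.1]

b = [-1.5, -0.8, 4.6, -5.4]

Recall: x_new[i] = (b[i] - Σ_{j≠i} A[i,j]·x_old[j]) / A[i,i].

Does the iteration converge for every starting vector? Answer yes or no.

yes

Split A = D + L + U, D = diag(-18.2, 3.4, -18.2, 26.1).
T_J = -D⁻¹(L+U): T[3,2] = -(-3.6)/(26.1) = +0.1379; T[3,3] = 0.
  T[0,:] = [+0.0000  +0.1154  +0.2143  -0.0769]
  T[1,:] = [+0.8529  +0.0000  -0.5588  +0.1471]
  T[2,:] = [-0.2198  -0.1264  +0.0000  -0.0604]
  T[3,:] = [+0.1149  +0.1533  +0.1379  +0.0000]
moduli |λ_i(T)| = 0.4013, 0.2806, 0.1218, 0.0011.
ρ(T) = max|λ| = 0.4013; 0.4013 < 1: convergent.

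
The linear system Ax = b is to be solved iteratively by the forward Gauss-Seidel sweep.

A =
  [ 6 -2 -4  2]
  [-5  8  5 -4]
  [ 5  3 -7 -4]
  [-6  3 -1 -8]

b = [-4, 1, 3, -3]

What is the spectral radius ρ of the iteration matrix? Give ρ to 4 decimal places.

A = D + L + U where D = diag(6, 8, -7, -8).
Gauss-Seidel: T = -(D+L)⁻¹U, row 0 first, T[0,3] = -(2)/(6) = -0.3333; later rows by forward substitution.
  T[0,:] = [+0.0000, +0.3333, +0.6667, -0.3333]
  T[1,:] = [+0.0000, +0.2083, -0.2083, +0.2917]
  T[2,:] = [+0.0000, +0.3274, +0.3869, -0.6845]
  T[3,:] = [+0.0000, -0.2128, -0.6265, +0.4449]
|eigenvalues of T|: 0.8675, 0.4186, 0.2459, 0.0000.
spectral radius ρ = 0.8675; 0.8675 < 1: convergent.

0.8675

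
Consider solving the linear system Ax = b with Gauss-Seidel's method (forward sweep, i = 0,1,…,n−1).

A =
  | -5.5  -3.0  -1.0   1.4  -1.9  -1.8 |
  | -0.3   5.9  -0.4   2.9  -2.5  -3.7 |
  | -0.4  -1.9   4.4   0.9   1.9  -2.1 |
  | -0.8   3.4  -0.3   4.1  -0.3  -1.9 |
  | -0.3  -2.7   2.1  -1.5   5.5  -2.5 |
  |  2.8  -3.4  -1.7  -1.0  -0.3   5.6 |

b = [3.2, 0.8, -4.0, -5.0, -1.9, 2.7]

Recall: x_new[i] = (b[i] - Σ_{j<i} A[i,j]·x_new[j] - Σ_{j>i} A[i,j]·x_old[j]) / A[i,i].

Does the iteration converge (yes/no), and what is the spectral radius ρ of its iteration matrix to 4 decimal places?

no, ρ = 1.2595

Split A = D + L + U, D = diag(-5.5, 5.9, 4.4, 4.1, 5.5, 5.6).
T_GS = -(D+L)⁻¹U: row 0 first, T[0,4] = -(-1.9)/(-5.5) = -0.3455; later rows by forward substitution.
  T[0,:] = [+0.0000 -0.5455 -0.1818 +0.2545 -0.3455 -0.3273]
  T[1,:] = [+0.0000 -0.0277 +0.0586 -0.4786 +0.4062 +0.6105]
  T[2,:] = [+0.0000 -0.0616 +0.0088 -0.3881 -0.2878 +0.7111]
  T[3,:] = [+0.0000 -0.0879 -0.0834 +0.4181 -0.3521 -0.0547]
  T[4,:] = [+0.0000 -0.0438 -0.0073 +0.0412 +0.1944 +0.4500]
  T[5,:] = [+0.0000 +0.2191 +0.1138 -0.4588 +0.2795 +0.7645]
moduli |λ_i(T)| = 1.2595, 0.2615, 0.2615, 0.2336, 0.0063, 0.0000.
ρ(T) = max|λ| = 1.2595; 1.2595 > 1 ⇒ diverges.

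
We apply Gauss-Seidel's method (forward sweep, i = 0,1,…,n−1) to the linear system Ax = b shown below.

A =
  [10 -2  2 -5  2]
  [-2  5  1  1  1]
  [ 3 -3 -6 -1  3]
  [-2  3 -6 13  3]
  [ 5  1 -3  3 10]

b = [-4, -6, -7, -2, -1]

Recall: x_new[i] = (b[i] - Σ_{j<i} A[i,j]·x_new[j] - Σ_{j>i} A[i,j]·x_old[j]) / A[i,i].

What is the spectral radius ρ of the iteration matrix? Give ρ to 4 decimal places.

A = D + L + U where D = diag(10, 5, -6, 13, 10).
Gauss-Seidel: T = -(D+L)⁻¹U, row 0 first, T[0,3] = -(-5)/(10) = +0.5000; later rows by forward substitution.
  T[0,:] = [+0.0000 +0.2000 -0.2000 +0.5000 -0.2000]
  T[1,:] = [+0.0000 +0.0800 -0.2800 +0.0000 -0.2800]
  T[2,:] = [+0.0000 +0.0600 +0.0400 +0.0833 +0.5400]
  T[3,:] = [+0.0000 +0.0400 +0.0523 +0.1154 +0.0523]
  T[4,:] = [+0.0000 -0.1020 +0.1243 -0.2596 +0.2743]
|λ(T)| sorted: 0.5024, 0.1305, 0.1305, 0.0899, 0.0000.
spectral radius ρ = 0.5024; 0.5024 < 1: convergent.

0.5024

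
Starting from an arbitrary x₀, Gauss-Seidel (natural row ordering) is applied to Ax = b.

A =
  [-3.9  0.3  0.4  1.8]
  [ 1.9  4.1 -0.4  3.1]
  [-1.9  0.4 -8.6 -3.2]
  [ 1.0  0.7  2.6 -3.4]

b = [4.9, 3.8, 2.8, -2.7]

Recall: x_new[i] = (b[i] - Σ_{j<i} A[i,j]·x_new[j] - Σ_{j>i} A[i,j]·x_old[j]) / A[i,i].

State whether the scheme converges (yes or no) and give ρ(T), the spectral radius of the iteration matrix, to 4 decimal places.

Let D = diag(-3.9, 4.1, -8.6, -3.4); L, U the strict triangles.
T_GS = -(D+L)⁻¹U: row 0 first, T[0,1] = -(0.3)/(-3.9) = +0.0769; later rows by forward substitution.
  T[0,:] = [+0.0000, +0.0769, +0.1026, +0.4615]
  T[1,:] = [+0.0000, -0.0356, +0.0500, -0.9700]
  T[2,:] = [+0.0000, -0.0187, -0.0203, -0.5192]
  T[3,:] = [+0.0000, +0.0010, +0.0249, -0.4610]
eigenvalue magnitudes: 0.4239, 0.0616, 0.0314, 0.0000.
ρ = 0.4239; 0.4239 < 1 ⇒ converges.

yes, ρ = 0.4239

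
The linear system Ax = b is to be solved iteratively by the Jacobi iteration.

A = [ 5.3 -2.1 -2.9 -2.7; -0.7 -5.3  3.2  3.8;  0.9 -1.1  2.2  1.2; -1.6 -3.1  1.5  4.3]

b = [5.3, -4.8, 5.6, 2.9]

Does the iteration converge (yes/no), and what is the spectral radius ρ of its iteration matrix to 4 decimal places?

Let D = diag(5.3, -5.3, 2.2, 4.3); L, U the strict triangles.
T_J = -D⁻¹(L+U): T[2,1] = -(-1.1)/(2.2) = +0.5000; T[2,2] = 0.
  T[0,:] = [+0.0000  +0.3962  +0.5472  +0.5094]
  T[1,:] = [-0.1321  +0.0000  +0.6038  +0.7170]
  T[2,:] = [-0.4091  +0.5000  +0.0000  -0.5455]
  T[3,:] = [+0.3721  +0.7209  -0.3488  +0.0000]
eigenvalue magnitudes: 1.1780, 0.5945, 0.3440, 0.3440.
spectral radius ρ = 1.1780; 1.1780 > 1, so it fails to converge.

no, ρ = 1.1780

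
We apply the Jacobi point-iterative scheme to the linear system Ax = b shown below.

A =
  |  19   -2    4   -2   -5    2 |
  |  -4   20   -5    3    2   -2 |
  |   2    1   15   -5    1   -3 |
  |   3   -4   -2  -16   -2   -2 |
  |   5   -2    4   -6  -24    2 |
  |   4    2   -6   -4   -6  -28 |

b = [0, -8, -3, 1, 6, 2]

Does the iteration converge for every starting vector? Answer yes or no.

yes

Diagonal D = diag(19, 20, 15, -16, -24, -28); L, U strict lower/upper.
Jacobi: T = -D⁻¹(L+U), T[3,5] = -(-2)/(-16) = -0.1250; T[3,3] = 0.
  T[0,:] = [+0.0000 +0.1053 -0.2105 +0.1053 +0.2632 -0.1053]
  T[1,:] = [+0.2000 +0.0000 +0.2500 -0.1500 -0.1000 +0.1000]
  T[2,:] = [-0.1333 -0.0667 +0.0000 +0.3333 -0.0667 +0.2000]
  T[3,:] = [+0.1875 -0.2500 -0.1250 +0.0000 -0.1250 -0.1250]
  T[4,:] = [+0.2083 -0.0833 +0.1667 -0.2500 +0.0000 +0.0833]
  T[5,:] = [+0.1429 +0.0714 -0.2143 -0.1429 -0.2143 +0.0000]
|roots of det(T-λI)|: 0.5760, 0.3476, 0.3476, 0.2352, 0.1791, 0.1791.
ρ(T) = max|λ| = 0.5760; 0.5760 < 1: convergent.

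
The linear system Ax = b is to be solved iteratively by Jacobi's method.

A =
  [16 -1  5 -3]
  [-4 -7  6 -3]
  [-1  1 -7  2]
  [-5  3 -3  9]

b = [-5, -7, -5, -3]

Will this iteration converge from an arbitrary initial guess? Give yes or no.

Diagonal D = diag(16, -7, -7, 9); L, U strict lower/upper.
Jacobi T = -D⁻¹(L+U): T[3,2] = -(-3)/(9) = +0.3333; T[3,3] = 0.
  T[0,:] = [+0.0000, +0.0625, -0.3125, +0.1875]
  T[1,:] = [-0.5714, +0.0000, +0.8571, -0.4286]
  T[2,:] = [-0.1429, +0.1429, +0.0000, +0.2857]
  T[3,:] = [+0.5556, -0.3333, +0.3333, +0.0000]
|λ(T)| sorted: 0.7832, 0.4407, 0.4407, 0.0643.
ρ = 0.7832; 0.7832 < 1, so it converges for any x₀.

yes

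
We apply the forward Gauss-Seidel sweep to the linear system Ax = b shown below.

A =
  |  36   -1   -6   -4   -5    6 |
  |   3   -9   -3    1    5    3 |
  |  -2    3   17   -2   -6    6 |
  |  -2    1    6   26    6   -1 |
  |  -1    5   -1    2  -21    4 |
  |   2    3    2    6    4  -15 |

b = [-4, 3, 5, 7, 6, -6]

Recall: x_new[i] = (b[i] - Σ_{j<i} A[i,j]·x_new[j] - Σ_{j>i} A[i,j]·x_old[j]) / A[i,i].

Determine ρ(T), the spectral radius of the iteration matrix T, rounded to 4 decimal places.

0.2002

Split A = D + L + U, D = diag(36, -9, 17, 26, -21, -15).
Gauss-Seidel: T = -(D+L)⁻¹U, row 0 first, T[0,1] = -(-1)/(36) = +0.0278; later rows by forward substitution.
  T[0,:] = [+0.0000, +0.0278, +0.1667, +0.1111, +0.1389, -0.1667]
  T[1,:] = [+0.0000, +0.0093, -0.2778, +0.1481, +0.6019, +0.2778]
  T[2,:] = [+0.0000, +0.0016, +0.0686, +0.1046, +0.2631, -0.4216]
  T[3,:] = [+0.0000, +0.0014, +0.0077, -0.0213, -0.3039, +0.1122]
  T[4,:] = [+0.0000, +0.0009, -0.0766, +0.0230, +0.0952, +0.2953]
  T[5,:] = [+0.0000, +0.0066, -0.0415, +0.0560, +0.0778, +0.1008]
moduli |λ_i(T)| = 0.2002, 0.1321, 0.0757, 0.0585, 0.0546, 0.0000.
ρ = 0.2002; 0.2002 < 1: convergent.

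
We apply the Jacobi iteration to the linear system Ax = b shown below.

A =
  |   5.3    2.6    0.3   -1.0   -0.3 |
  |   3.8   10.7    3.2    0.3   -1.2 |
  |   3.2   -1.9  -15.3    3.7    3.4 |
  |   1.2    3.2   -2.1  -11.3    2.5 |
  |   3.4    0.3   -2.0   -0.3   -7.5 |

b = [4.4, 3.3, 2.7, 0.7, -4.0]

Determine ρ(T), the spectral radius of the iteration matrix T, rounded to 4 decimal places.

0.5573

A = D + L + U where D = diag(5.3, 10.7, -15.3, -11.3, -7.5).
Jacobi: T = -D⁻¹(L+U), T[2,3] = -(3.7)/(-15.3) = +0.2418; T[2,2] = 0.
  T[0,:] = [+0.0000 -0.4906 -0.0566 +0.1887 +0.0566]
  T[1,:] = [-0.3551 +0.0000 -0.2991 -0.0280 +0.1121]
  T[2,:] = [+0.2092 -0.1242 +0.0000 +0.2418 +0.2222]
  T[3,:] = [+0.1062 +0.2832 -0.1858 +0.0000 +0.2212]
  T[4,:] = [+0.4533 +0.0400 -0.2667 -0.0400 +0.0000]
|roots of det(T-λI)|: 0.5573, 0.4437, 0.3704, 0.3704, 0.0379.
spectral radius ρ = 0.5573; 0.5573 < 1: convergent.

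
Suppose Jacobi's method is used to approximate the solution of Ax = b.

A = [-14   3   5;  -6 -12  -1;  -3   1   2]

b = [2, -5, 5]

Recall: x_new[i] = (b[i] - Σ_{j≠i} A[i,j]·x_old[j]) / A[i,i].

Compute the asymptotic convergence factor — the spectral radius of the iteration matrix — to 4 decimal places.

0.7444

Write A = D+L+U with D = diag(-14, -12, 2).
Jacobi: T = -D⁻¹(L+U), T[2,1] = -(1)/(2) = -0.5000; T[2,2] = 0.
  T[0,:] = [+0.0000 +0.2143 +0.3571]
  T[1,:] = [-0.5000 +0.0000 -0.0833]
  T[2,:] = [+1.5000 -0.5000 +0.0000]
|eigenvalues of T|: 0.7444, 0.6059, 0.1386.
ρ(T) = max|λ| = 0.7444; 0.7444 < 1: convergent.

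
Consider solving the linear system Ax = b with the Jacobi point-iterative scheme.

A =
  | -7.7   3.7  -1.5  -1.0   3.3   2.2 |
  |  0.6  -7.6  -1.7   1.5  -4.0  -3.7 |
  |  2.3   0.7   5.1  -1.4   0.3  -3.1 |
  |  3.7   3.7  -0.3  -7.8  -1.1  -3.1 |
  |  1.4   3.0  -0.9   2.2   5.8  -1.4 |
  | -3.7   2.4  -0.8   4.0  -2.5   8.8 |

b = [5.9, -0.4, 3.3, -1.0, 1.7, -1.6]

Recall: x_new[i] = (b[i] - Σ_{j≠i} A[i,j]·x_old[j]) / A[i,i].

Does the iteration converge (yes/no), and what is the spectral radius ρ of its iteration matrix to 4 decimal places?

Split A = D + L + U, D = diag(-7.7, -7.6, 5.1, -7.8, 5.8, 8.8).
Jacobi: T = -D⁻¹(L+U), T[0,5] = -(2.2)/(-7.7) = +0.2857; T[0,0] = 0.
  T[0,:] = [+0.0000  +0.4805  -0.1948  -0.1299  +0.4286  +0.2857]
  T[1,:] = [+0.0789  +0.0000  -0.2237  +0.1974  -0.5263  -0.4868]
  T[2,:] = [-0.4510  -0.1373  +0.0000  +0.2745  -0.0588  +0.6078]
  T[3,:] = [+0.4744  +0.4744  -0.0385  +0.0000  -0.1410  -0.3974]
  T[4,:] = [-0.2414  -0.5172  +0.1552  -0.3793  +0.0000  +0.2414]
  T[5,:] = [+0.4205  -0.2727  +0.0909  -0.4545  +0.2841  +0.0000]
eigenvalue magnitudes: 1.1201, 0.8296, 0.3435, 0.3435, 0.3122, 0.3122.
ρ(T) = max|λ| = 1.1201; 1.1201 > 1, so it fails to converge.

no, ρ = 1.1201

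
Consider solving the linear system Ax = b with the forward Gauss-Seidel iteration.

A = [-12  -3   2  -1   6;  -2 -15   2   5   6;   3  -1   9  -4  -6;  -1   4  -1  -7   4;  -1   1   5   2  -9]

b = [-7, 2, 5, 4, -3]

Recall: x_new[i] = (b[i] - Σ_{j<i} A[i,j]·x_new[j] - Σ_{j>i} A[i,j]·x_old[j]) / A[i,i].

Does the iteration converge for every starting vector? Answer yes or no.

yes

A = D + L + U where D = diag(-12, -15, 9, -7, -9).
Gauss-Seidel: T = -(D+L)⁻¹U, row 0 first, T[0,4] = -(6)/(-12) = +0.5000; later rows by forward substitution.
  T[0,:] = [+0.0000, -0.2500, +0.1667, -0.0833, +0.5000]
  T[1,:] = [+0.0000, +0.0333, +0.1111, +0.3444, +0.3333]
  T[2,:] = [+0.0000, +0.0870, -0.0432, +0.5105, +0.5370]
  T[3,:] = [+0.0000, +0.0423, +0.0459, +0.1358, +0.6138]
  T[4,:] = [+0.0000, +0.0892, -0.0200, +0.3613, +0.4162]
|eigenvalues of T|: 0.8454, 0.2510, 0.0666, 0.0666, 0.0000.
ρ = 0.8454; 0.8454 < 1, so it converges for any x₀.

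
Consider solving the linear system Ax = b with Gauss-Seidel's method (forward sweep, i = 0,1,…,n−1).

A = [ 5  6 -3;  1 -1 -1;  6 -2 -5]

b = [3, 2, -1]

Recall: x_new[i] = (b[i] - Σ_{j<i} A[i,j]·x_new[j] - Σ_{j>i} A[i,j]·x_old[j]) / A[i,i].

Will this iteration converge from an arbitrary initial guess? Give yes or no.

no

Split A = D + L + U, D = diag(5, -1, -5).
GS T = -(D+L)⁻¹U: row 0 first, T[0,2] = -(-3)/(5) = +0.6000; later rows by forward substitution.
  T[0,:] = [+0.0000, -1.2000, +0.6000]
  T[1,:] = [+0.0000, -1.2000, -0.4000]
  T[2,:] = [+0.0000, -0.9600, +0.8800]
|eigenvalues of T|: 1.3706, 1.0506, 0.0000.
spectral radius ρ = 1.3706; 1.3706 > 1, so it fails to converge.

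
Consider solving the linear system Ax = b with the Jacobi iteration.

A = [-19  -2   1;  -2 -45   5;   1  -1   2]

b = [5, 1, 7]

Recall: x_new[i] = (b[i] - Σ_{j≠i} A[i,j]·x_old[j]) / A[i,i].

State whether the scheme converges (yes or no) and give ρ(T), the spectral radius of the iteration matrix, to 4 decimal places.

yes, ρ = 0.2325

Write A = D+L+U with D = diag(-19, -45, 2).
Jacobi T = -D⁻¹(L+U): T[2,1] = -(-1)/(2) = +0.5000; T[2,2] = 0.
  T[0,:] = [+0.0000 -0.1053 +0.0526]
  T[1,:] = [-0.0444 +0.0000 +0.1111]
  T[2,:] = [-0.5000 +0.5000 +0.0000]
moduli |λ_i(T)| = 0.2325, 0.1419, 0.1419.
ρ(T) = max|λ| = 0.2325; 0.2325 < 1 ⇒ converges.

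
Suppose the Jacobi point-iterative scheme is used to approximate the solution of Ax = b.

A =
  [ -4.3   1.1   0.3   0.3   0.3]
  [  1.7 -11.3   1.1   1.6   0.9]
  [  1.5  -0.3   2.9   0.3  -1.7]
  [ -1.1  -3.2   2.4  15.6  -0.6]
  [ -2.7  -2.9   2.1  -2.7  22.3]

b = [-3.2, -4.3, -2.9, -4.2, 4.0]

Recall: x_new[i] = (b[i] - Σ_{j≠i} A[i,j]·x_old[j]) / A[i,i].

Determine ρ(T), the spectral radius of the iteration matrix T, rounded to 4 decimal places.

0.3640

Split A = D + L + U, D = diag(-4.3, -11.3, 2.9, 15.6, 22.3).
T_J = -D⁻¹(L+U): T[3,0] = -(-1.1)/(15.6) = +0.0705; T[3,3] = 0.
  T[0,:] = [+0.0000, +0.2558, +0.0698, +0.0698, +0.0698]
  T[1,:] = [+0.1504, +0.0000, +0.0973, +0.1416, +0.0796]
  T[2,:] = [-0.5172, +0.1034, +0.0000, -0.1034, +0.5862]
  T[3,:] = [+0.0705, +0.2051, -0.1538, +0.0000, +0.0385]
  T[4,:] = [+0.1211, +0.1300, -0.0942, +0.1211, +0.0000]
eigenvalue magnitudes: 0.3640, 0.3059, 0.2913, 0.2913, 0.0687.
spectral radius ρ = 0.3640; 0.3640 < 1 ⇒ converges.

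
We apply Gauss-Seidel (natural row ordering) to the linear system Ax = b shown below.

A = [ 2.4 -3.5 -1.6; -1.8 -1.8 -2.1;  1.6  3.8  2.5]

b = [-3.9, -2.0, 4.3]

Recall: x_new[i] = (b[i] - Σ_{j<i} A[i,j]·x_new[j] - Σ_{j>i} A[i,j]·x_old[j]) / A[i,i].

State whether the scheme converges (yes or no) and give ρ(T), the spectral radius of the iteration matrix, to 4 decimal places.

A = D + L + U where D = diag(2.4, -1.8, 2.5).
Gauss-Seidel: T = -(D+L)⁻¹U, row 0 first, T[0,1] = -(-3.5)/(2.4) = +1.4583; later rows by forward substitution.
  T[0,:] = [+0.0000 +1.4583 +0.6667]
  T[1,:] = [+0.0000 -1.4583 -1.8333]
  T[2,:] = [+0.0000 +1.2833 +2.3600]
|eigenvalues of T|: 1.5876, 0.6859, 0.0000.
ρ = 1.5876; 1.5876 > 1: divergent.

no, ρ = 1.5876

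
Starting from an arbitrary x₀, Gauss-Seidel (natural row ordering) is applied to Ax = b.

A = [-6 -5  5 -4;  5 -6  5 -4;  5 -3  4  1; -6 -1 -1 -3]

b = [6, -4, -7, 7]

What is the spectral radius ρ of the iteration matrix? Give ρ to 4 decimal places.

Split A = D + L + U, D = diag(-6, -6, 4, -3).
Gauss-Seidel: T = -(D+L)⁻¹U, row 0 first, T[0,3] = -(-4)/(-6) = -0.6667; later rows by forward substitution.
  T[0,:] = [+0.0000, -0.8333, +0.8333, -0.6667]
  T[1,:] = [+0.0000, -0.6944, +1.5278, -1.2222]
  T[2,:] = [+0.0000, +0.5208, +0.1042, -0.3333]
  T[3,:] = [+0.0000, +1.7245, -2.2106, +1.8519]
|eigenvalues of T|: 1.5007, 0.6152, 0.3761, 0.0000.
ρ = 1.5007; 1.5007 > 1, so it fails to converge.

1.5007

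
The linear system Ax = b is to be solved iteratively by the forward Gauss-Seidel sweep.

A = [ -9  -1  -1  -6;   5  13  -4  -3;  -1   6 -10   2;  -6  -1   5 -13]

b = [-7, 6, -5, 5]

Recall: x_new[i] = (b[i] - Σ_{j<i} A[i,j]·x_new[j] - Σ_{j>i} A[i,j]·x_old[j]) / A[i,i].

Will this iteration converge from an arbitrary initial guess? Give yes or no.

yes

Split A = D + L + U, D = diag(-9, 13, -10, -13).
GS T = -(D+L)⁻¹U: row 0 first, T[0,2] = -(-1)/(-9) = -0.1111; later rows by forward substitution.
  T[0,:] = [+0.0000  -0.1111  -0.1111  -0.6667]
  T[1,:] = [+0.0000  +0.0427  +0.3504  +0.4872]
  T[2,:] = [+0.0000  +0.0368  +0.2214  +0.5590]
  T[3,:] = [+0.0000  +0.0621  +0.1095  +0.4852]
|roots of det(T-λI)|: 0.7086, 0.0667, 0.0667, 0.0000.
ρ = 0.7086; 0.7086 < 1 ⇒ converges.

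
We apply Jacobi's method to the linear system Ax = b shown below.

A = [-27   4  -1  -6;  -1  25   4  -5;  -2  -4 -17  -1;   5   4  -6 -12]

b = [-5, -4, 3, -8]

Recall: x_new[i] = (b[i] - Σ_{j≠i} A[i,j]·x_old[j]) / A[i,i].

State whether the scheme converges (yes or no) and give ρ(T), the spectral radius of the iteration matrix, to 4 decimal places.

yes, ρ = 0.3832

Let D = diag(-27, 25, -17, -12); L, U the strict triangles.
T_J = -D⁻¹(L+U): T[1,3] = -(-5)/(25) = +0.2000; T[1,1] = 0.
  T[0,:] = [+0.0000 +0.1481 -0.0370 -0.2222]
  T[1,:] = [+0.0400 +0.0000 -0.1600 +0.2000]
  T[2,:] = [-0.1176 -0.2353 +0.0000 -0.0588]
  T[3,:] = [+0.4167 +0.3333 -0.5000 +0.0000]
eigenvalue magnitudes: 0.3832, 0.2444, 0.2444, 0.1599.
ρ = 0.3832; 0.3832 < 1, so it converges for any x₀.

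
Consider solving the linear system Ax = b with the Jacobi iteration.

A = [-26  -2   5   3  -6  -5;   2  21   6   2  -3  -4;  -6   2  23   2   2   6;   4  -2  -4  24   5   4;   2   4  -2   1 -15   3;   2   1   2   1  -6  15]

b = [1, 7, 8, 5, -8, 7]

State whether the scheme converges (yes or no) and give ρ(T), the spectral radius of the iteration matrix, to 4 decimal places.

yes, ρ = 0.6118

A = D + L + U where D = diag(-26, 21, 23, 24, -15, 15).
T_J = -D⁻¹(L+U): T[2,4] = -(2)/(23) = -0.0870; T[2,2] = 0.
  T[0,:] = [+0.0000, -0.0769, +0.1923, +0.1154, -0.2308, -0.1923]
  T[1,:] = [-0.0952, +0.0000, -0.2857, -0.0952, +0.1429, +0.1905]
  T[2,:] = [+0.2609, -0.0870, +0.0000, -0.0870, -0.0870, -0.2609]
  T[3,:] = [-0.1667, +0.0833, +0.1667, +0.0000, -0.2083, -0.1667]
  T[4,:] = [+0.1333, +0.2667, -0.1333, +0.0667, +0.0000, +0.2000]
  T[5,:] = [-0.1333, -0.0667, -0.1333, -0.0667, +0.4000, +0.0000]
|roots of det(T-λI)|: 0.6118, 0.2818, 0.2182, 0.2182, 0.1891, 0.1891.
spectral radius ρ = 0.6118; 0.6118 < 1: convergent.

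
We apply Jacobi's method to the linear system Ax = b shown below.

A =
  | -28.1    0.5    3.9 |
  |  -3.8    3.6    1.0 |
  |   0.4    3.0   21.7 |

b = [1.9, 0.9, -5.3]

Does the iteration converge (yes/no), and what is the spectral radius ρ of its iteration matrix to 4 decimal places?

yes, ρ = 0.3380

A = D + L + U where D = diag(-28.1, 3.6, 21.7).
Jacobi: T = -D⁻¹(L+U), T[1,2] = -(1)/(3.6) = -0.2778; T[1,1] = 0.
  T[0,:] = [+0.0000  +0.0178  +0.1388]
  T[1,:] = [+1.0556  +0.0000  -0.2778]
  T[2,:] = [-0.0184  -0.1382  +0.0000]
|eigenvalues of T|: 0.3380, 0.2442, 0.2442.
ρ(T) = max|λ| = 0.3380; 0.3380 < 1, so it converges for any x₀.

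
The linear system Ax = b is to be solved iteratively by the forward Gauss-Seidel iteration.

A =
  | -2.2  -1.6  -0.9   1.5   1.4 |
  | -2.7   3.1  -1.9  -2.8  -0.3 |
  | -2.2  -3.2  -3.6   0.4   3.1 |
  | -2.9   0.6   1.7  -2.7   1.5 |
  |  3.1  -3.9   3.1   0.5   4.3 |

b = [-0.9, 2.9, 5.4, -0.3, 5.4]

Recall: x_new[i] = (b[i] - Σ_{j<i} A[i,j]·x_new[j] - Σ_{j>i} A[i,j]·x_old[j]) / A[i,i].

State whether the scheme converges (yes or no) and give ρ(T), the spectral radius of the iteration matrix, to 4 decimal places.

no, ρ = 1.3540

Write A = D+L+U with D = diag(-2.2, 3.1, -3.6, -2.7, 4.3).
GS T = -(D+L)⁻¹U: row 0 first, T[0,3] = -(1.5)/(-2.2) = +0.6818; later rows by forward substitution.
  T[0,:] = [+0.0000 -0.7273 -0.4091 +0.6818 +0.6364]
  T[1,:] = [+0.0000 -0.6334 +0.2566 +1.4971 +0.6510]
  T[2,:] = [+0.0000 +1.0075 +0.0219 -1.6363 -0.1065]
  T[3,:] = [+0.0000 +1.2747 +0.5102 -1.4299 -0.0503]
  T[4,:] = [+0.0000 -0.9248 +0.4525 +2.2122 +0.2143]
eigenvalue magnitudes: 1.3540, 1.1483, 0.6936, 0.0184, 0.0000.
ρ = 1.3540; 1.3540 > 1 ⇒ diverges.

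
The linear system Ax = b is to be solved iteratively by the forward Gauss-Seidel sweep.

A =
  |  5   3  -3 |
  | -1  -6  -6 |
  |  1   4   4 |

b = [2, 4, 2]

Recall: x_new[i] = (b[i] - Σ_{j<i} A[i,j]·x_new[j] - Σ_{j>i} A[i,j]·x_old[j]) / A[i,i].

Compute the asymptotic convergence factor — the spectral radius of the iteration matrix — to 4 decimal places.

0.8794

Split A = D + L + U, D = diag(5, -6, 4).
Gauss-Seidel: T = -(D+L)⁻¹U, row 0 first, T[0,2] = -(-3)/(5) = +0.6000; later rows by forward substitution.
  T[0,:] = [+0.0000 -0.6000 +0.6000]
  T[1,:] = [+0.0000 +0.1000 -1.1000]
  T[2,:] = [+0.0000 +0.0500 +0.9500]
moduli |λ_i(T)| = 0.8794, 0.1706, 0.0000.
ρ = 0.8794; 0.8794 < 1: convergent.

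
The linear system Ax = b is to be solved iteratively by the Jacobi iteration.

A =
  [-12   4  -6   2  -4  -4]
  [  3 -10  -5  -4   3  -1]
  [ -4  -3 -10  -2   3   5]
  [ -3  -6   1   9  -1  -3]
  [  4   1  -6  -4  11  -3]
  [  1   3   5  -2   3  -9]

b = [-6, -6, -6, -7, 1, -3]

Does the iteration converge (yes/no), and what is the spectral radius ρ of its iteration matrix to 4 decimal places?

Split A = D + L + U, D = diag(-12, -10, -10, 9, 11, -9).
Jacobi: T = -D⁻¹(L+U), T[3,2] = -(1)/(9) = -0.1111; T[3,3] = 0.
  T[0,:] = [+0.0000 +0.3333 -0.5000 +0.1667 -0.3333 -0.3333]
  T[1,:] = [+0.3000 +0.0000 -0.5000 -0.4000 +0.3000 -0.1000]
  T[2,:] = [-0.4000 -0.3000 +0.0000 -0.2000 +0.3000 +0.5000]
  T[3,:] = [+0.3333 +0.6667 -0.1111 +0.0000 +0.1111 +0.3333]
  T[4,:] = [-0.3636 -0.0909 +0.5455 +0.3636 +0.0000 +0.2727]
  T[5,:] = [+0.1111 +0.3333 +0.5556 -0.2222 +0.3333 +0.0000]
moduli |λ_i(T)| = 1.1507, 0.7225, 0.5190, 0.5190, 0.4175, 0.2006.
ρ(T) = max|λ| = 1.1507; 1.1507 > 1: divergent.

no, ρ = 1.1507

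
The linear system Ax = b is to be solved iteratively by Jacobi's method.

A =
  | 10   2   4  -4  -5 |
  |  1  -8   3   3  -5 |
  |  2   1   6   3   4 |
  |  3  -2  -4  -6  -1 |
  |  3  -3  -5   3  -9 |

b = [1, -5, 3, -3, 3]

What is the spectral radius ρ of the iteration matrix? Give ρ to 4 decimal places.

Let D = diag(10, -8, 6, -6, -9); L, U the strict triangles.
T_J = -D⁻¹(L+U): T[1,0] = -(1)/(-8) = +0.1250; T[1,1] = 0.
  T[0,:] = [+0.0000, -0.2000, -0.4000, +0.4000, +0.5000]
  T[1,:] = [+0.1250, +0.0000, +0.3750, +0.3750, -0.6250]
  T[2,:] = [-0.3333, -0.1667, +0.0000, -0.5000, -0.6667]
  T[3,:] = [+0.5000, -0.3333, -0.6667, +0.0000, -0.1667]
  T[4,:] = [+0.3333, -0.3333, -0.5556, +0.3333, +0.0000]
moduli |λ_i(T)| = 1.3336, 0.6004, 0.6004, 0.2422, 0.0089.
ρ(T) = max|λ| = 1.3336; 1.3336 > 1: divergent.

1.3336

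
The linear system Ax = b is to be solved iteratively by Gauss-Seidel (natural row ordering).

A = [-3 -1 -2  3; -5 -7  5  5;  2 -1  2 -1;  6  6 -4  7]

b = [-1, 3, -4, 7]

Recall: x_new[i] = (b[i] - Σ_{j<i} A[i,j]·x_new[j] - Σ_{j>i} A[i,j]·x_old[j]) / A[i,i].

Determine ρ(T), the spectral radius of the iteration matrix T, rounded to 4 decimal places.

1.5619

A = D + L + U where D = diag(-3, -7, 2, 7).
T_GS = -(D+L)⁻¹U: row 0 first, T[0,3] = -(3)/(-3) = +1.0000; later rows by forward substitution.
  T[0,:] = [+0.0000, -0.3333, -0.6667, +1.0000]
  T[1,:] = [+0.0000, +0.2381, +1.1905, -0.0000]
  T[2,:] = [+0.0000, +0.4524, +1.2619, -0.5000]
  T[3,:] = [+0.0000, +0.3401, +0.2721, -1.1429]
moduli |λ_i(T)| = 1.5619, 1.1478, 0.0569, 0.0000.
ρ(T) = max|λ| = 1.5619; 1.5619 > 1, so it fails to converge.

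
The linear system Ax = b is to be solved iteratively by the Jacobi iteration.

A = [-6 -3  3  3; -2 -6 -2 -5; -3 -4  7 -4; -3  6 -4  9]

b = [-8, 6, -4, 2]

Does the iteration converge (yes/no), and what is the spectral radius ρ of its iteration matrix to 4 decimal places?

Write A = D+L+U with D = diag(-6, -6, 7, 9).
Jacobi: T = -D⁻¹(L+U), T[2,3] = -(-4)/(7) = +0.5714; T[2,2] = 0.
  T[0,:] = [+0.0000, -0.5000, +0.5000, +0.5000]
  T[1,:] = [-0.3333, +0.0000, -0.3333, -0.8333]
  T[2,:] = [+0.4286, +0.5714, +0.0000, +0.5714]
  T[3,:] = [+0.3333, -0.6667, +0.4444, +0.0000]
|roots of det(T-λI)|: 1.1935, 0.8614, 0.4024, 0.0703.
ρ(T) = max|λ| = 1.1935; 1.1935 > 1 ⇒ diverges.

no, ρ = 1.1935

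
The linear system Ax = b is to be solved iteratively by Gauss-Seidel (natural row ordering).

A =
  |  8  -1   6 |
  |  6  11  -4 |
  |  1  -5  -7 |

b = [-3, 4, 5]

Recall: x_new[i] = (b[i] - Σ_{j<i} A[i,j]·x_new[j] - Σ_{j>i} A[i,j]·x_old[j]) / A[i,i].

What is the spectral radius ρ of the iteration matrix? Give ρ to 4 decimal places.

Split A = D + L + U, D = diag(8, 11, -7).
Gauss-Seidel: T = -(D+L)⁻¹U, row 0 first, T[0,1] = -(-1)/(8) = +0.1250; later rows by forward substitution.
  T[0,:] = [+0.0000 +0.1250 -0.7500]
  T[1,:] = [+0.0000 -0.0682 +0.7727]
  T[2,:] = [+0.0000 +0.0666 -0.6591]
moduli |λ_i(T)| = 0.7361, 0.0088, 0.0000.
spectral radius ρ = 0.7361; 0.7361 < 1, so it converges for any x₀.

0.7361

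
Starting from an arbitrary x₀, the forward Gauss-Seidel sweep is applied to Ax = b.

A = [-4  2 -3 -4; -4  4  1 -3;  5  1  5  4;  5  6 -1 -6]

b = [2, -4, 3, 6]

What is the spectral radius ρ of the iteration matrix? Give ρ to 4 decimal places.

1.2349

A = D + L + U where D = diag(-4, 4, 5, -6).
GS T = -(D+L)⁻¹U: row 0 first, T[0,2] = -(-3)/(-4) = -0.7500; later rows by forward substitution.
  T[0,:] = [+0.0000 +0.5000 -0.7500 -1.0000]
  T[1,:] = [+0.0000 +0.5000 -1.0000 -0.2500]
  T[2,:] = [+0.0000 -0.6000 +0.9500 +0.2500]
  T[3,:] = [+0.0000 +1.0167 -1.7833 -1.1250]
eigenvalue magnitudes: 1.2349, 0.8285, 0.0814, 0.0000.
ρ = 1.2349; 1.2349 > 1: divergent.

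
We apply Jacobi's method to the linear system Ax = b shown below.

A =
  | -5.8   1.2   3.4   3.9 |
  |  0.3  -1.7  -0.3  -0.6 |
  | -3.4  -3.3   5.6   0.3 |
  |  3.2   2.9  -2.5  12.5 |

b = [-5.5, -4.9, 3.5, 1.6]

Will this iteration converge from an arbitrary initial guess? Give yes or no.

yes

Let D = diag(-5.8, -1.7, 5.6, 12.5); L, U the strict triangles.
Jacobi T = -D⁻¹(L+U): T[2,3] = -(0.3)/(5.6) = -0.0536; T[2,2] = 0.
  T[0,:] = [+0.0000, +0.2069, +0.5862, +0.6724]
  T[1,:] = [+0.1765, +0.0000, -0.1765, -0.3529]
  T[2,:] = [+0.6071, +0.5893, +0.0000, -0.0536]
  T[3,:] = [-0.2560, -0.2320, +0.2000, +0.0000]
|roots of det(T-λI)|: 0.5822, 0.3015, 0.3015, 0.1356.
spectral radius ρ = 0.5822; 0.5822 < 1, so it converges for any x₀.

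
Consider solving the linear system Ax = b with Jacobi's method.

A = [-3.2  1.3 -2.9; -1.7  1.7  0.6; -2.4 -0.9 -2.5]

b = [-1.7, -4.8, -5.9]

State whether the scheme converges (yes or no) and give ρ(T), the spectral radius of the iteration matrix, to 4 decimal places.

Split A = D + L + U, D = diag(-3.2, 1.7, -2.5).
Jacobi T = -D⁻¹(L+U): T[0,2] = -(-2.9)/(-3.2) = -0.9062; T[0,0] = 0.
  T[0,:] = [+0.0000 +0.4062 -0.9062]
  T[1,:] = [+1.0000 +0.0000 -0.3529]
  T[2,:] = [-0.9600 -0.3600 +0.0000]
|roots of det(T-λI)|: 1.3242, 0.9589, 0.3653.
spectral radius ρ = 1.3242; 1.3242 > 1, so it fails to converge.

no, ρ = 1.3242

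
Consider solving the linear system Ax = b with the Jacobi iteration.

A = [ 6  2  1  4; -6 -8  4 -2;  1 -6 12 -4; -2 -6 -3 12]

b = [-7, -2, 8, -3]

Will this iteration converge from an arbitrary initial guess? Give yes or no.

yes

A = D + L + U where D = diag(6, -8, 12, 12).
Jacobi T = -D⁻¹(L+U): T[3,1] = -(-6)/(12) = +0.5000; T[3,3] = 0.
  T[0,:] = [+0.0000, -0.3333, -0.1667, -0.6667]
  T[1,:] = [-0.7500, +0.0000, +0.5000, -0.2500]
  T[2,:] = [-0.0833, +0.5000, +0.0000, +0.3333]
  T[3,:] = [+0.1667, +0.5000, +0.2500, +0.0000]
|roots of det(T-λI)|: 0.9444, 0.5772, 0.5772, 0.3127.
ρ = 0.9444; 0.9444 < 1: convergent.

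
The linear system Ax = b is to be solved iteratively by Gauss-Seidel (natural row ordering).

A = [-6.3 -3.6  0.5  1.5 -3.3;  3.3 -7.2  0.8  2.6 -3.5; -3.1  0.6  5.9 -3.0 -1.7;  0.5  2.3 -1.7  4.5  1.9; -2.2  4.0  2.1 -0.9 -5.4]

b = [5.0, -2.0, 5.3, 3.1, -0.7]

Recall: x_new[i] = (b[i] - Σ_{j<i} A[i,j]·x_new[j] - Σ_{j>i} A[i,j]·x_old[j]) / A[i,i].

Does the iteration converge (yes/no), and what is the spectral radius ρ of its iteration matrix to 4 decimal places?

yes, ρ = 0.5322

Write A = D+L+U with D = diag(-6.3, -7.2, 5.9, 4.5, -5.4).
T_GS = -(D+L)⁻¹U: row 0 first, T[0,3] = -(1.5)/(-6.3) = +0.2381; later rows by forward substitution.
  T[0,:] = [+0.0000  -0.5714  +0.0794  +0.2381  -0.5238]
  T[1,:] = [+0.0000  -0.2619  +0.1475  +0.4702  -0.7262]
  T[2,:] = [+0.0000  -0.2736  +0.0267  +0.5858  +0.0868]
  T[3,:] = [+0.0000  +0.0940  -0.0741  -0.0455  +0.0399]
  T[4,:] = [+0.0000  -0.0833  +0.0997  +0.4867  -0.2974]
|λ(T)| sorted: 0.5322, 0.2217, 0.2217, 0.2124, 0.0000.
spectral radius ρ = 0.5322; 0.5322 < 1: convergent.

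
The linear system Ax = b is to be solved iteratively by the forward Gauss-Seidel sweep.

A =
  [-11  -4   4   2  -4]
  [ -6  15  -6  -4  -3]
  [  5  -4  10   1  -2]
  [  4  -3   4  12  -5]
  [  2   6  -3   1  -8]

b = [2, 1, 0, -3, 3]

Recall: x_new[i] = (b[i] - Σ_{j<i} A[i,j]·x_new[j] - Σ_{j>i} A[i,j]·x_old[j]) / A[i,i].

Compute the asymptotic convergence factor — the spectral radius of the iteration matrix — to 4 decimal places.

0.7983

Write A = D+L+U with D = diag(-11, 15, 10, 12, -8).
T_GS = -(D+L)⁻¹U: row 0 first, T[0,2] = -(4)/(-11) = +0.3636; later rows by forward substitution.
  T[0,:] = [+0.0000  -0.3636  +0.3636  +0.1818  -0.3636]
  T[1,:] = [+0.0000  -0.1455  +0.5455  +0.3394  +0.0545]
  T[2,:] = [+0.0000  +0.1236  +0.0364  -0.0552  +0.4036]
  T[3,:] = [+0.0000  +0.0436  +0.0030  +0.0426  +0.4170]
  T[4,:] = [+0.0000  -0.2409  +0.4867  +0.3260  -0.1492]
eigenvalue magnitudes: 0.7983, 0.4506, 0.0777, 0.0542, 0.0000.
ρ(T) = max|λ| = 0.7983; 0.7983 < 1, so it converges for any x₀.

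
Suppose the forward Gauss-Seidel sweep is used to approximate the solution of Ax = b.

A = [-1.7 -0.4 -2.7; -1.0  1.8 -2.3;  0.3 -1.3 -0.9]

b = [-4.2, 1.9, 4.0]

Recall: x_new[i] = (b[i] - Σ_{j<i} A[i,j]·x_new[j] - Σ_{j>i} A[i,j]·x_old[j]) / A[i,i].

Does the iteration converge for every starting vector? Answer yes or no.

Let D = diag(-1.7, 1.8, -0.9); L, U the strict triangles.
Gauss-Seidel: T = -(D+L)⁻¹U, row 0 first, T[0,1] = -(-0.4)/(-1.7) = -0.2353; later rows by forward substitution.
  T[0,:] = [+0.0000 -0.2353 -1.5882]
  T[1,:] = [+0.0000 -0.1307 +0.3954]
  T[2,:] = [+0.0000 +0.1104 -1.1006]
eigenvalue magnitudes: 1.1437, 0.0876, 0.0000.
ρ(T) = max|λ| = 1.1437; 1.1437 > 1, so it fails to converge.

no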